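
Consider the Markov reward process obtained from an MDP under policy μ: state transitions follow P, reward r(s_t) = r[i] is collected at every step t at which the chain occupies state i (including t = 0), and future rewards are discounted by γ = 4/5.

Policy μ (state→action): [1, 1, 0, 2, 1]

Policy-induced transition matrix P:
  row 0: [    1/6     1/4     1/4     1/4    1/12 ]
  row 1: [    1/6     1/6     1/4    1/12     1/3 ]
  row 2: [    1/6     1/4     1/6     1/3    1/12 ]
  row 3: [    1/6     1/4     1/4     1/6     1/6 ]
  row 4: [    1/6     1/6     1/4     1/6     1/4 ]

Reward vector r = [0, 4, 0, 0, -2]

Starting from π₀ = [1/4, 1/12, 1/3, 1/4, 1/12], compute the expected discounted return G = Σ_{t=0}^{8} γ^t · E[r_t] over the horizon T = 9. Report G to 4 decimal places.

t=0: π = [0.2500, 0.0833, 0.3333, 0.2500, 0.0833], E[r] = 0.1667, γ^t·E[r] = 0.166667, running G = 0.166667
t=1: π = [0.1667, 0.2361, 0.2222, 0.2361, 0.1389], E[r] = 0.6667, γ^t·E[r] = 0.533333, running G = 0.700000
t=2: π = [0.1667, 0.2188, 0.2315, 0.1979, 0.1852], E[r] = 0.5046, γ^t·E[r] = 0.322963, running G = 1.022963
t=3: π = [0.1667, 0.2163, 0.2307, 0.2009, 0.1854], E[r] = 0.4946, γ^t·E[r] = 0.253235, running G = 1.276198
t=4: π = [0.1667, 0.2165, 0.2308, 0.2010, 0.1851], E[r] = 0.4960, γ^t·E[r] = 0.203154, running G = 1.479351
t=5: π = [0.1667, 0.2165, 0.2308, 0.2010, 0.1851], E[r] = 0.4960, γ^t·E[r] = 0.162539, running G = 1.641890
t=6: π = [0.1667, 0.2165, 0.2308, 0.2010, 0.1851], E[r] = 0.4960, γ^t·E[r] = 0.130029, running G = 1.771919
t=7: π = [0.1667, 0.2165, 0.2308, 0.2010, 0.1851], E[r] = 0.4960, γ^t·E[r] = 0.104023, running G = 1.875943
t=8: π = [0.1667, 0.2165, 0.2308, 0.2010, 0.1851], E[r] = 0.4960, γ^t·E[r] = 0.083219, running G = 1.959161

G = 1.9592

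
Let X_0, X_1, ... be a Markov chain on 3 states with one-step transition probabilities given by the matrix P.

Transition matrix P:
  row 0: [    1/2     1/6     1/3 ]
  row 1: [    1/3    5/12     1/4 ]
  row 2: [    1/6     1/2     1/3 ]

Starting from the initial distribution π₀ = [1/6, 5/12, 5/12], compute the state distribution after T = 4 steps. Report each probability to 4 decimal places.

π = [0.3394, 0.3572, 0.3035]

t=0: π = [0.1667, 0.4167, 0.4167]
t=1: π = [0.2917, 0.4097, 0.2986]
t=2: π = [0.3322, 0.3686, 0.2992]
t=3: π = [0.3388, 0.3586, 0.3026]
t=4: π = [0.3394, 0.3572, 0.3035]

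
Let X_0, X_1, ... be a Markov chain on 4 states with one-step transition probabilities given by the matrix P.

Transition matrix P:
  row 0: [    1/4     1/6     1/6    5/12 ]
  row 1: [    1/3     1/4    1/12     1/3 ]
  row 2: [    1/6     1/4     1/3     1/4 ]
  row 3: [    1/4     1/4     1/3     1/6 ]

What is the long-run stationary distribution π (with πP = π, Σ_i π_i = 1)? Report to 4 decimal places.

π = [0.2496, 0.2292, 0.2344, 0.2868]

Balance equations π_j = Σ_i π_i·P[i][j]:
  π_0 = 1/4·π_0 + 1/3·π_1 + 1/6·π_2 + 1/4·π_3
  π_1 = 1/6·π_0 + 1/4·π_1 + 1/4·π_2 + 1/4·π_3
  π_2 = 1/6·π_0 + 1/12·π_1 + 1/3·π_2 + 1/3·π_3
  normalize: π_0 + π_1 + π_2 + π_3 = 1
Solving the linear system gives exactly π = [143/573, 394/1719, 403/1719, 493/1719].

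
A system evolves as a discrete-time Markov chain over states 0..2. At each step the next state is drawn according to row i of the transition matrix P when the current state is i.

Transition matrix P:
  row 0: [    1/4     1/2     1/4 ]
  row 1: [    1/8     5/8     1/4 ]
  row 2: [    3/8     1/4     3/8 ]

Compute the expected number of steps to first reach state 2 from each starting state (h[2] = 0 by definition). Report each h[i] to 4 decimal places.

h = [4.0000, 4.0000, 0.0000]

First-step conditioning: h[2] = 0; for i ≠ 2, h[i] = 1 + Σ_k P[i][k]·h[k].
  h[0] = 1 + 1/4·h[0] + 1/2·h[1]
  h[1] = 1 + 1/8·h[0] + 5/8·h[1]
Solving the 2×2 linear system over states ≠ 2 gives exactly h = [4, 4, 0] (h[2] = 0 is the target).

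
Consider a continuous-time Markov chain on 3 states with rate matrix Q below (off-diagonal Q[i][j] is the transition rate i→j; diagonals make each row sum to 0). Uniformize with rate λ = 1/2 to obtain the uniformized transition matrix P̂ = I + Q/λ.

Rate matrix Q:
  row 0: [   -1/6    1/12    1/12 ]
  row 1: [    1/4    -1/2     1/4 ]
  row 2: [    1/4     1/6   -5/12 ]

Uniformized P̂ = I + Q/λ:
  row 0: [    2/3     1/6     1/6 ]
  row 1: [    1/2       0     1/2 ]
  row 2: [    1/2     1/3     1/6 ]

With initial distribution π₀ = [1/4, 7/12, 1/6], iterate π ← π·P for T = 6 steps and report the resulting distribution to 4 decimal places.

π = [0.6000, 0.1754, 0.2246]

t=0: π = [0.2500, 0.5833, 0.1667]
t=1: π = [0.5417, 0.0972, 0.3611]
t=2: π = [0.5903, 0.2106, 0.1991]
t=3: π = [0.5984, 0.1647, 0.2369]
t=4: π = [0.5997, 0.1787, 0.2216]
t=5: π = [0.6000, 0.1738, 0.2262]
t=6: π = [0.6000, 0.1754, 0.2246]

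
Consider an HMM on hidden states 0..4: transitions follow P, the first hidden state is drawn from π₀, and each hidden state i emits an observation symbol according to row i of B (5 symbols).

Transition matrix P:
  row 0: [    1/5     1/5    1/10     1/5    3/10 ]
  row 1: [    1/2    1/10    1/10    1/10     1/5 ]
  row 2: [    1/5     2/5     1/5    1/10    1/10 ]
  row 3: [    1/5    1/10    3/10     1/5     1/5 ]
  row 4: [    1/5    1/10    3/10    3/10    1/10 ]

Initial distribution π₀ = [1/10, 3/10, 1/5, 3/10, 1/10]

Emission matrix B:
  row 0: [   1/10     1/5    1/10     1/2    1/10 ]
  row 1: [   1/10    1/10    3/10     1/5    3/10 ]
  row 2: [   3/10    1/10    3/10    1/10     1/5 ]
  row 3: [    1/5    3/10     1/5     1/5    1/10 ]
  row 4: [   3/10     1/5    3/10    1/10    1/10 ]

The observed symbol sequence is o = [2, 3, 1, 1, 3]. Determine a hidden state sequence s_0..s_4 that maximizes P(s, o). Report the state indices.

t=0: δ = [1.000e-02, 9.000e-02, 6.000e-02, 6.000e-02, 3.000e-02]  (obs o_0=2)
t=1: δ = [2.250e-02, 4.800e-03, 1.800e-03, 2.400e-03, 1.800e-03]  ψ = [1, 2, 3, 3, 1]  (obs o_1=3)
t=2: δ = [9.000e-04, 4.500e-04, 2.250e-04, 1.350e-03, 1.350e-03]  ψ = [0, 0, 0, 0, 0]  (obs o_2=1)
t=3: δ = [5.400e-05, 1.800e-05, 4.050e-05, 1.215e-04, 5.400e-05]  ψ = [3, 0, 3, 4, 0]  (obs o_3=1)
t=4: δ = [1.215e-05, 3.240e-06, 3.645e-06, 4.860e-06, 2.430e-06]  ψ = [3, 2, 3, 3, 3]  (obs o_4=3)
backtrack: best end state = 0; path = [1, 0, 4, 3, 0]

path = [1, 0, 4, 3, 0]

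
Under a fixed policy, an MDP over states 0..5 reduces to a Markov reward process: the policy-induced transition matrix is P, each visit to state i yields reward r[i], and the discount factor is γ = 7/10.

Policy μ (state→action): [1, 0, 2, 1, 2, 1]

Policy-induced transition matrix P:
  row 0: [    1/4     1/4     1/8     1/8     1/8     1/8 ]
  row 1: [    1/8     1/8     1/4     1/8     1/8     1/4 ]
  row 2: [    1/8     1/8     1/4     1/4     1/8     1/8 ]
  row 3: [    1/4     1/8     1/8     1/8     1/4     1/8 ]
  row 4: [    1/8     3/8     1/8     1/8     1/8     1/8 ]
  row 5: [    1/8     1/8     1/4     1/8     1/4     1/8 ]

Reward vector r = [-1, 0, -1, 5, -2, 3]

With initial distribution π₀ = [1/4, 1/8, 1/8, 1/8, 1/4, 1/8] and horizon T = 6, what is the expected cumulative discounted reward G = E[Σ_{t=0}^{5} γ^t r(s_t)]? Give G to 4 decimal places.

t=0: π = [0.2500, 0.1250, 0.1250, 0.1250, 0.2500, 0.1250], E[r] = 0.1250, γ^t·E[r] = 0.125000, running G = 0.125000
t=1: π = [0.1719, 0.2188, 0.1719, 0.1406, 0.1563, 0.1406], E[r] = 0.4688, γ^t·E[r] = 0.328125, running G = 0.453125
t=2: π = [0.1641, 0.1855, 0.1914, 0.1465, 0.1602, 0.1523], E[r] = 0.5137, γ^t·E[r] = 0.251699, running G = 0.704824
t=3: π = [0.1638, 0.1855, 0.1912, 0.1489, 0.1624, 0.1482], E[r] = 0.5095, γ^t·E[r] = 0.174766, running G = 0.879590
t=4: π = [0.1641, 0.1861, 0.1906, 0.1489, 0.1621, 0.1482], E[r] = 0.5101, γ^t·E[r] = 0.122468, running G = 1.002058
t=5: π = [0.1641, 0.1860, 0.1906, 0.1488, 0.1621, 0.1483], E[r] = 0.5099, γ^t·E[r] = 0.085699, running G = 1.087757

G = 1.0878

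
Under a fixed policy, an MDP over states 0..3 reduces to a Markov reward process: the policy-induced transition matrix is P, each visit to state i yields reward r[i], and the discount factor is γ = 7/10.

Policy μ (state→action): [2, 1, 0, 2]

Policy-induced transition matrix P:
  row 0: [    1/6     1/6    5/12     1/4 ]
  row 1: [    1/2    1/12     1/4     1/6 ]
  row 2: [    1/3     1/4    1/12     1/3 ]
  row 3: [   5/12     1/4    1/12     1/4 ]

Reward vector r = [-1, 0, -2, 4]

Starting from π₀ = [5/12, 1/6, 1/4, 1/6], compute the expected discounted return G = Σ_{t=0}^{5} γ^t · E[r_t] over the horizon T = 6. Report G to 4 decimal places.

G = 0.1998

t=0: π = [0.4167, 0.1667, 0.2500, 0.1667], E[r] = -0.2500, γ^t·E[r] = -0.250000, running G = -0.250000
t=1: π = [0.3056, 0.1875, 0.2500, 0.2569], E[r] = 0.2222, γ^t·E[r] = 0.155556, running G = -0.094444
t=2: π = [0.3351, 0.1933, 0.2164, 0.2552], E[r] = 0.2529, γ^t·E[r] = 0.123918, running G = 0.029473
t=3: π = [0.3310, 0.1899, 0.2272, 0.2519], E[r] = 0.2223, γ^t·E[r] = 0.076239, running G = 0.105712
t=4: π = [0.3308, 0.1908, 0.2253, 0.2531], E[r] = 0.2310, γ^t·E[r] = 0.055474, running G = 0.161187
t=5: π = [0.3311, 0.1906, 0.2254, 0.2529], E[r] = 0.2296, γ^t·E[r] = 0.038593, running G = 0.199779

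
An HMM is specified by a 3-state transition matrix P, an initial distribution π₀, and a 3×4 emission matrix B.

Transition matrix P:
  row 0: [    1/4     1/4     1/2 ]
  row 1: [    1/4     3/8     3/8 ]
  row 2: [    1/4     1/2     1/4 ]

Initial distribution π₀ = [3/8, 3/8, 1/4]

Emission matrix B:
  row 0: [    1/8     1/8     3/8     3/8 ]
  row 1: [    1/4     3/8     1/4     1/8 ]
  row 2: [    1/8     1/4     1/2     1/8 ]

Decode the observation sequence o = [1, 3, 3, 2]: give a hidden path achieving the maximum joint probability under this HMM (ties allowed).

t=0: δ = [4.688e-02, 1.406e-01, 6.250e-02]  (obs o_0=1)
t=1: δ = [1.318e-02, 6.592e-03, 6.592e-03]  ψ = [1, 1, 1]  (obs o_1=3)
t=2: δ = [1.236e-03, 4.120e-04, 8.240e-04]  ψ = [0, 0, 0]  (obs o_2=3)
t=3: δ = [1.159e-04, 1.030e-04, 3.090e-04]  ψ = [0, 2, 0]  (obs o_3=2)
backtrack: best end state = 2; path = [1, 0, 0, 2]

path = [1, 0, 0, 2]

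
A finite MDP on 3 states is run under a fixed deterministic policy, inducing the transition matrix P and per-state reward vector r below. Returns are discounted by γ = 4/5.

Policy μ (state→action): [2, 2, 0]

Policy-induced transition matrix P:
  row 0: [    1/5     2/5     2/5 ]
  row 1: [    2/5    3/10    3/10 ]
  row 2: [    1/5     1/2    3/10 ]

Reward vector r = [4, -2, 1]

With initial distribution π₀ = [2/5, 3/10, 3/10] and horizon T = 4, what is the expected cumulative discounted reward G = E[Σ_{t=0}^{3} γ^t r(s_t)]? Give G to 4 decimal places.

t=0: π = [0.4000, 0.3000, 0.3000], E[r] = 1.3000, γ^t·E[r] = 1.300000, running G = 1.300000
t=1: π = [0.2600, 0.4000, 0.3400], E[r] = 0.5800, γ^t·E[r] = 0.464000, running G = 1.764000
t=2: π = [0.2800, 0.3940, 0.3260], E[r] = 0.6580, γ^t·E[r] = 0.421120, running G = 2.185120
t=3: π = [0.2788, 0.3932, 0.3280], E[r] = 0.6568, γ^t·E[r] = 0.336282, running G = 2.521402

G = 2.5214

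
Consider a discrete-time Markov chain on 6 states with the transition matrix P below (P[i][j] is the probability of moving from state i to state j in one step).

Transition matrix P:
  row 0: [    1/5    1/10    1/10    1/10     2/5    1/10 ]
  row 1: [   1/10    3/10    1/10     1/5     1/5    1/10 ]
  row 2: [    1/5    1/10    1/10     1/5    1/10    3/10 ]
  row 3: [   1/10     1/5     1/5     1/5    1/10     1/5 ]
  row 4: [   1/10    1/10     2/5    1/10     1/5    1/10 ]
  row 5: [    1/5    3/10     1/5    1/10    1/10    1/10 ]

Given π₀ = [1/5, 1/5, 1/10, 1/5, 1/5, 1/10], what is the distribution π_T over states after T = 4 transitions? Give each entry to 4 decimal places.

π = [0.1486, 0.1821, 0.1845, 0.1518, 0.1808, 0.1521]

t=0: π = [0.2000, 0.2000, 0.1000, 0.2000, 0.2000, 0.1000]
t=1: π = [0.1400, 0.1800, 0.1900, 0.1500, 0.2000, 0.1400]
t=2: π = [0.1470, 0.1790, 0.1890, 0.1520, 0.1800, 0.1530]
t=3: π = [0.1489, 0.1816, 0.1845, 0.1520, 0.1800, 0.1530]
t=4: π = [0.1486, 0.1821, 0.1845, 0.1518, 0.1808, 0.1521]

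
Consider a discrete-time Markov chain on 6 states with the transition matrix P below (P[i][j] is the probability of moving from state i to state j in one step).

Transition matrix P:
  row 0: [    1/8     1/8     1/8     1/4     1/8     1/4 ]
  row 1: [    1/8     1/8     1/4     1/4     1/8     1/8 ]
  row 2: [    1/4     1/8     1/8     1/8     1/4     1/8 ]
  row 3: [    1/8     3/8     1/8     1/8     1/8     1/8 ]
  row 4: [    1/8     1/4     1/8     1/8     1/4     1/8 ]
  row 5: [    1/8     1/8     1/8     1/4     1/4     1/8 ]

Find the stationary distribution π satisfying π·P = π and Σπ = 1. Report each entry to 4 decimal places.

π = [0.1437, 0.1944, 0.1493, 0.1851, 0.1846, 0.1430]

Balance equations π_j = Σ_i π_i·P[i][j]:
  π_0 = 1/8·π_0 + 1/8·π_1 + 1/4·π_2 + 1/8·π_3 + 1/8·π_4 + 1/8·π_5
  π_1 = 1/8·π_0 + 1/8·π_1 + 1/8·π_2 + 3/8·π_3 + 1/4·π_4 + 1/8·π_5
  π_2 = 1/8·π_0 + 1/4·π_1 + 1/8·π_2 + 1/8·π_3 + 1/8·π_4 + 1/8·π_5
  π_3 = 1/4·π_0 + 1/4·π_1 + 1/8·π_2 + 1/8·π_3 + 1/8·π_4 + 1/4·π_5
  π_4 = 1/8·π_0 + 1/8·π_1 + 1/4·π_2 + 1/8·π_3 + 1/4·π_4 + 1/4·π_5
  normalize: π_0 + π_1 + π_2 + π_3 + π_4 + π_5 = 1
Solving the linear system gives exactly π = [5305/36927, 7177/36927, 5513/36927, 6836/36927, 6817/36927, 5279/36927].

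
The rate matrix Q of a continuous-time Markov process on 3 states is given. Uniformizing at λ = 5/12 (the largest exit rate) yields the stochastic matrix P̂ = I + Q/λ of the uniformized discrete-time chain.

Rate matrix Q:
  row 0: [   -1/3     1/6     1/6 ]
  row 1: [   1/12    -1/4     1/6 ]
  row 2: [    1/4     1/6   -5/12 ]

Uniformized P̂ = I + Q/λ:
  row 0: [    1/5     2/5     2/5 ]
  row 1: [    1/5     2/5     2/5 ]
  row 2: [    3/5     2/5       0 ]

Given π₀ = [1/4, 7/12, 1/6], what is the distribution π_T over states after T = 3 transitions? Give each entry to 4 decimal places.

t=0: π = [0.2500, 0.5833, 0.1667]
t=1: π = [0.2667, 0.4000, 0.3333]
t=2: π = [0.3333, 0.4000, 0.2667]
t=3: π = [0.3067, 0.4000, 0.2933]

π = [0.3067, 0.4000, 0.2933]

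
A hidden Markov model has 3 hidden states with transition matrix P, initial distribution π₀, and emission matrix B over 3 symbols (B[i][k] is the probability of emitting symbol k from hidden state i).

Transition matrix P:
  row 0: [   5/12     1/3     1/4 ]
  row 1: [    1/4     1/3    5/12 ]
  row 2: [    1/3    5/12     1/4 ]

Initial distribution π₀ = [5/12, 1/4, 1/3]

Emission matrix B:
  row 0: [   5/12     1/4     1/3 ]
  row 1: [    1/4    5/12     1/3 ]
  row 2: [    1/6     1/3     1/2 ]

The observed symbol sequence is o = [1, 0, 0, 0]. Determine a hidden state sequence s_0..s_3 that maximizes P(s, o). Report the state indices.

path = [0, 0, 0, 0]

t=0: δ = [1.042e-01, 1.042e-01, 1.111e-01]  (obs o_0=1)
t=1: δ = [1.808e-02, 1.157e-02, 7.234e-03]  ψ = [0, 2, 1]  (obs o_1=0)
t=2: δ = [3.140e-03, 1.507e-03, 8.038e-04]  ψ = [0, 0, 1]  (obs o_2=0)
t=3: δ = [5.451e-04, 2.616e-04, 1.308e-04]  ψ = [0, 0, 0]  (obs o_3=0)
backtrack: best end state = 0; path = [0, 0, 0, 0]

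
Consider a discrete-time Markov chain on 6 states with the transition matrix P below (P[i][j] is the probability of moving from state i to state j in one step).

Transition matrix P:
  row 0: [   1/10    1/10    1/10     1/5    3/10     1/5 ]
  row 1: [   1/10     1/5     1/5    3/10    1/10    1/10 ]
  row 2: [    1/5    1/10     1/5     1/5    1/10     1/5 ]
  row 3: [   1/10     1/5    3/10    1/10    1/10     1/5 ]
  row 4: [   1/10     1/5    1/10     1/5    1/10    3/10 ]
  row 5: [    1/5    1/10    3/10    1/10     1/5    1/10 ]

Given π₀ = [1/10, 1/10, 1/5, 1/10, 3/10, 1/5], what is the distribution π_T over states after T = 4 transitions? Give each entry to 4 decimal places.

π = [0.1389, 0.1472, 0.2077, 0.1786, 0.1460, 0.1816]

t=0: π = [0.1000, 0.1000, 0.2000, 0.1000, 0.3000, 0.2000]
t=1: π = [0.1400, 0.1500, 0.1900, 0.1800, 0.1400, 0.2000]
t=2: π = [0.1390, 0.1470, 0.2100, 0.1770, 0.1480, 0.1790]
t=3: π = [0.1389, 0.1472, 0.2069, 0.1791, 0.1457, 0.1822]
t=4: π = [0.1389, 0.1472, 0.2077, 0.1786, 0.1460, 0.1816]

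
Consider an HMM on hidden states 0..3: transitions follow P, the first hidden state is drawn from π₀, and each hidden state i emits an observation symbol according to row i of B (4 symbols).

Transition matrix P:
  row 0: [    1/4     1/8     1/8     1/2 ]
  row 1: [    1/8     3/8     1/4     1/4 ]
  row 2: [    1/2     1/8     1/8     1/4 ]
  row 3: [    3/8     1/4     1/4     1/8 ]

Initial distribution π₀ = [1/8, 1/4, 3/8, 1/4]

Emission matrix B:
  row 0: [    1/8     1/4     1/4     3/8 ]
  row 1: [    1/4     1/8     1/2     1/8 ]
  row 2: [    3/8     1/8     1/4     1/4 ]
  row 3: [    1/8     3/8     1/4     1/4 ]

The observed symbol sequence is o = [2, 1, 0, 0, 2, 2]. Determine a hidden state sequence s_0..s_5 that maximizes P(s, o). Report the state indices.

t=0: δ = [3.125e-02, 1.250e-01, 9.375e-02, 6.250e-02]  (obs o_0=2)
t=1: δ = [1.172e-02, 5.859e-03, 3.906e-03, 1.172e-02]  ψ = [2, 1, 1, 1]  (obs o_1=1)
t=2: δ = [5.493e-04, 7.324e-04, 1.099e-03, 7.324e-04]  ψ = [3, 3, 3, 0]  (obs o_2=0)
t=3: δ = [6.866e-05, 6.866e-05, 6.866e-05, 3.433e-05]  ψ = [2, 1, 1, 0]  (obs o_3=0)
t=4: δ = [8.583e-06, 1.287e-05, 4.292e-06, 8.583e-06]  ψ = [2, 1, 1, 0]  (obs o_4=2)
t=5: δ = [8.047e-07, 2.414e-06, 8.047e-07, 1.073e-06]  ψ = [3, 1, 1, 0]  (obs o_5=2)
backtrack: best end state = 1; path = [1, 3, 1, 1, 1, 1]

path = [1, 3, 1, 1, 1, 1]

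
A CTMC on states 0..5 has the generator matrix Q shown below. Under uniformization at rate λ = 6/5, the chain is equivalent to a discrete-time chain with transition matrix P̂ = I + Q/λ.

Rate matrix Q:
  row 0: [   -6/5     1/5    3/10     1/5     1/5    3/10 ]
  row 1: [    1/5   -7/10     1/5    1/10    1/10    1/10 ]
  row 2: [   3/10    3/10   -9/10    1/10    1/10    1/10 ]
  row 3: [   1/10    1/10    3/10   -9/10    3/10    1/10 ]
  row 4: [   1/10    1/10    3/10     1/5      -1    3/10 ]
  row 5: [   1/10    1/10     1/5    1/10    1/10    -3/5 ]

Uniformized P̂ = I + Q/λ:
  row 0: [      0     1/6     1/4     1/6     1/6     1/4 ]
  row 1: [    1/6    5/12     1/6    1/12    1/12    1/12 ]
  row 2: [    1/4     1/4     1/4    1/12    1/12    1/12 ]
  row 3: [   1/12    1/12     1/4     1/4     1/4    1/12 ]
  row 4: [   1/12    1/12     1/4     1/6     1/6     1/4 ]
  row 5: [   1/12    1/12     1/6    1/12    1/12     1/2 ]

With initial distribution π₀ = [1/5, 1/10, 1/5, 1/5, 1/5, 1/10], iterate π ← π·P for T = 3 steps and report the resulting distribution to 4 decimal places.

π = [0.1250, 0.1929, 0.2172, 0.1264, 0.1264, 0.2121]

t=0: π = [0.2000, 0.1000, 0.2000, 0.2000, 0.2000, 0.1000]
t=1: π = [0.1083, 0.1667, 0.2333, 0.1500, 0.1500, 0.1917]
t=2: π = [0.1271, 0.1868, 0.2201, 0.1299, 0.1299, 0.2063]
t=3: π = [0.1250, 0.1929, 0.2172, 0.1264, 0.1264, 0.2121]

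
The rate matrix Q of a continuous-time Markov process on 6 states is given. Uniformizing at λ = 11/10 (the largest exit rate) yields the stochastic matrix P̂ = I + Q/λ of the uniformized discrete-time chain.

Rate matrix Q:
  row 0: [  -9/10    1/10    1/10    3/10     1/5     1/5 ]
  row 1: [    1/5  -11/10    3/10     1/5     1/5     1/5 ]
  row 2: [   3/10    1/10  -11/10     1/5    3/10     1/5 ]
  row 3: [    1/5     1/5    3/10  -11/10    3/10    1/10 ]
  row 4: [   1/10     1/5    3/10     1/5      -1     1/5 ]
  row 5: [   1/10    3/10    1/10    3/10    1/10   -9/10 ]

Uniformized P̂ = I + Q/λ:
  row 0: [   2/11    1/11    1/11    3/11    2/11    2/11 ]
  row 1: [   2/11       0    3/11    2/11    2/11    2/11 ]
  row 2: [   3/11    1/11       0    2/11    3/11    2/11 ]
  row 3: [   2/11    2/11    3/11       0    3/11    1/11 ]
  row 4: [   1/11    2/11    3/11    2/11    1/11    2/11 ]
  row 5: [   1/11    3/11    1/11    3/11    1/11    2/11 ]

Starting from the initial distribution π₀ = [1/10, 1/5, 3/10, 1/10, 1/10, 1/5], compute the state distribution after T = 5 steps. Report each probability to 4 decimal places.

t=0: π = [0.1000, 0.2000, 0.3000, 0.1000, 0.1000, 0.2000]
t=1: π = [0.1818, 0.1273, 0.1364, 0.1909, 0.1909, 0.1727]
t=2: π = [0.1612, 0.1455, 0.1711, 0.1793, 0.1785, 0.1645]
t=3: π = [0.1662, 0.1401, 0.1669, 0.1788, 0.1825, 0.1655]
t=4: π = [0.1654, 0.1411, 0.1669, 0.1795, 0.1816, 0.1656]
t=5: π = [0.1654, 0.1410, 0.1670, 0.1793, 0.1817, 0.1655]

π = [0.1654, 0.1410, 0.1670, 0.1793, 0.1817, 0.1655]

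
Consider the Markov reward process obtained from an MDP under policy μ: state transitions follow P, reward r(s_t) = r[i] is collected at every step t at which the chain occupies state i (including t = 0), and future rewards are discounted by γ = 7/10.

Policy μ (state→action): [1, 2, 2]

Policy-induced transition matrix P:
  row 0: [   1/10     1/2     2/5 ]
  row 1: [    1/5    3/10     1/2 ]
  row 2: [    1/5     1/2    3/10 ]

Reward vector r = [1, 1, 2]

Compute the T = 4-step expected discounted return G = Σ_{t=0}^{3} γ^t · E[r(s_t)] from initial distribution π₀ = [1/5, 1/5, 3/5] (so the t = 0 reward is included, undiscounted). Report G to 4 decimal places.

G = 3.7230

t=0: π = [0.2000, 0.2000, 0.6000], E[r] = 1.6000, γ^t·E[r] = 1.600000, running G = 1.600000
t=1: π = [0.1800, 0.4600, 0.3600], E[r] = 1.3600, γ^t·E[r] = 0.952000, running G = 2.552000
t=2: π = [0.1820, 0.4080, 0.4100], E[r] = 1.4100, γ^t·E[r] = 0.690900, running G = 3.242900
t=3: π = [0.1818, 0.4184, 0.3998], E[r] = 1.3998, γ^t·E[r] = 0.480131, running G = 3.723031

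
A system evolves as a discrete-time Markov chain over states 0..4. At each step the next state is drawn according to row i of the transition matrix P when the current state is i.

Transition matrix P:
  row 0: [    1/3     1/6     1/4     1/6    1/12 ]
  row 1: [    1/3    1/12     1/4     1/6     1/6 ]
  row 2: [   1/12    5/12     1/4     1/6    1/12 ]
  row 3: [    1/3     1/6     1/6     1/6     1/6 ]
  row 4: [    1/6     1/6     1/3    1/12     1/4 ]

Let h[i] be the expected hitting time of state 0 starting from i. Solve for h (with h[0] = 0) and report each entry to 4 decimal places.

h = [0.0000, 4.0949, 5.0487, 4.0154, 4.9333]

First-step conditioning: h[0] = 0; for i ≠ 0, h[i] = 1 + Σ_k P[i][k]·h[k].
  h[1] = 1 + 1/12·h[1] + 1/4·h[2] + 1/6·h[3] + 1/6·h[4]
  h[2] = 1 + 5/12·h[1] + 1/4·h[2] + 1/6·h[3] + 1/12·h[4]
  h[3] = 1 + 1/6·h[1] + 1/6·h[2] + 1/6·h[3] + 1/6·h[4]
  h[4] = 1 + 1/6·h[1] + 1/3·h[2] + 1/12·h[3] + 1/4·h[4]
Solving the 4×4 linear system over states ≠ 0 gives exactly h = [0, 1597/390, 1969/390, 261/65, 74/15] (h[0] = 0 is the target).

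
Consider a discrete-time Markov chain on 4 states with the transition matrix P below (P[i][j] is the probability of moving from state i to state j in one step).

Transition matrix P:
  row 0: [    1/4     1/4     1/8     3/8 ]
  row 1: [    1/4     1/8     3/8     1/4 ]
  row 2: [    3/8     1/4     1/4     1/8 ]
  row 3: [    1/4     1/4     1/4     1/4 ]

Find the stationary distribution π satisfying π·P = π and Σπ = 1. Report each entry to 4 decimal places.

π = [0.2803, 0.2222, 0.2427, 0.2547]

Balance equations π_j = Σ_i π_i·P[i][j]:
  π_0 = 1/4·π_0 + 1/4·π_1 + 3/8·π_2 + 1/4·π_3
  π_1 = 1/4·π_0 + 1/8·π_1 + 1/4·π_2 + 1/4·π_3
  π_2 = 1/8·π_0 + 3/8·π_1 + 1/4·π_2 + 1/4·π_3
  normalize: π_0 + π_1 + π_2 + π_3 = 1
Solving the linear system gives exactly π = [164/585, 2/9, 142/585, 149/585].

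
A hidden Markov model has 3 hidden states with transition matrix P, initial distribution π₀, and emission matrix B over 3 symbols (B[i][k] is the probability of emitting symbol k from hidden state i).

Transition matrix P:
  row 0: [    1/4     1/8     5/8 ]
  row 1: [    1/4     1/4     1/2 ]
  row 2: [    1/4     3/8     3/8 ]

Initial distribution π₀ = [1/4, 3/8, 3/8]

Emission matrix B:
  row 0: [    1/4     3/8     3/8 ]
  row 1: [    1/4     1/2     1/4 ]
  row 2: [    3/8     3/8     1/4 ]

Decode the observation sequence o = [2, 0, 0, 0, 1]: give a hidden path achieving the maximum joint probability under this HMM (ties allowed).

path = [0, 2, 2, 2, 1]

t=0: δ = [9.375e-02, 9.375e-02, 9.375e-02]  (obs o_0=2)
t=1: δ = [5.859e-03, 8.789e-03, 2.197e-02]  ψ = [0, 2, 0]  (obs o_1=0)
t=2: δ = [1.373e-03, 2.060e-03, 3.090e-03]  ψ = [2, 2, 2]  (obs o_2=0)
t=3: δ = [1.931e-04, 2.897e-04, 4.345e-04]  ψ = [2, 2, 2]  (obs o_3=0)
t=4: δ = [4.074e-05, 8.147e-05, 6.110e-05]  ψ = [2, 2, 2]  (obs o_4=1)
backtrack: best end state = 1; path = [0, 2, 2, 2, 1]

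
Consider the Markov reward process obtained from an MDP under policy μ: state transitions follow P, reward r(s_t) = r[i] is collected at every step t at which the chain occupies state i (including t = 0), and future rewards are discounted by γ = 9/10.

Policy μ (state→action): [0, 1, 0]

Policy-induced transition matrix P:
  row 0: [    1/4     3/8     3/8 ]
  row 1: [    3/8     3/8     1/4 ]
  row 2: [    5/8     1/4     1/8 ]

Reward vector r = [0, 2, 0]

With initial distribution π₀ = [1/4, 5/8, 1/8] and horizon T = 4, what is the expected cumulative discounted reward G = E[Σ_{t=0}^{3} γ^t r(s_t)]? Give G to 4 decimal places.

G = 2.9493

t=0: π = [0.2500, 0.6250, 0.1250], E[r] = 1.2500, γ^t·E[r] = 1.250000, running G = 1.250000
t=1: π = [0.3750, 0.3594, 0.2656], E[r] = 0.7188, γ^t·E[r] = 0.646875, running G = 1.896875
t=2: π = [0.3945, 0.3418, 0.2637], E[r] = 0.6836, γ^t·E[r] = 0.553711, running G = 2.450586
t=3: π = [0.3916, 0.3420, 0.2664], E[r] = 0.6841, γ^t·E[r] = 0.498696, running G = 2.949282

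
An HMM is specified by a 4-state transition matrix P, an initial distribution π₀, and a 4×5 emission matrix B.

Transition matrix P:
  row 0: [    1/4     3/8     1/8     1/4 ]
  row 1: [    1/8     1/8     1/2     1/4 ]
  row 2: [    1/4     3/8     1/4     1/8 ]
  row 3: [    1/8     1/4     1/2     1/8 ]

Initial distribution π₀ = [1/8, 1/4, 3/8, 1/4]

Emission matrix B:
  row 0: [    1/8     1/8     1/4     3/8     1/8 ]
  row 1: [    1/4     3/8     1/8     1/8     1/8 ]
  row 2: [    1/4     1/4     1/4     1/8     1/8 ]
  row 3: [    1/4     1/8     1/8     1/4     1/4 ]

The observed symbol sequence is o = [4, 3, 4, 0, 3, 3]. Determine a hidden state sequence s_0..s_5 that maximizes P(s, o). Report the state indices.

path = [2, 0, 3, 2, 0, 0]

t=0: δ = [1.562e-02, 3.125e-02, 4.688e-02, 6.250e-02]  (obs o_0=4)
t=1: δ = [4.395e-03, 2.197e-03, 3.906e-03, 1.953e-03]  ψ = [2, 2, 3, 1]  (obs o_1=3)
t=2: δ = [1.373e-04, 2.060e-04, 1.373e-04, 2.747e-04]  ψ = [0, 0, 1, 0]  (obs o_2=4)
t=3: δ = [4.292e-06, 1.717e-05, 3.433e-05, 1.287e-05]  ψ = [0, 3, 3, 1]  (obs o_3=0)
t=4: δ = [3.219e-06, 1.609e-06, 1.073e-06, 1.073e-06]  ψ = [2, 2, 1, 1]  (obs o_4=3)
t=5: δ = [3.017e-07, 1.509e-07, 1.006e-07, 2.012e-07]  ψ = [0, 0, 1, 0]  (obs o_5=3)
backtrack: best end state = 0; path = [2, 0, 3, 2, 0, 0]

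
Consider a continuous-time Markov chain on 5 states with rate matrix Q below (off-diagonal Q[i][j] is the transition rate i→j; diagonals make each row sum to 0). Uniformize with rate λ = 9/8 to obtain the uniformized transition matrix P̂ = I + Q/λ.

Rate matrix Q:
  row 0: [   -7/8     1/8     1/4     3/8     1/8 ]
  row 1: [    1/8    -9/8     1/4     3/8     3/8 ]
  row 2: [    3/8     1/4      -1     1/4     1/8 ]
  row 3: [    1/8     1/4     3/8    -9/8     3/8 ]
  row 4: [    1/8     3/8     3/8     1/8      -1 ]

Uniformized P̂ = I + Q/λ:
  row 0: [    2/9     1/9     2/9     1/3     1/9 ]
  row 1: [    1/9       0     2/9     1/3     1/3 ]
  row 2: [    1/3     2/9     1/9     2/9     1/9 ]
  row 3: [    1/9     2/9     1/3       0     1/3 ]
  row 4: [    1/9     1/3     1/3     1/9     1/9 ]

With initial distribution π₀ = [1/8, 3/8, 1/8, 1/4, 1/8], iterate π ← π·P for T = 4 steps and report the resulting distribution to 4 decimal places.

π = [0.1842, 0.1838, 0.2405, 0.1955, 0.1960]

t=0: π = [0.1250, 0.3750, 0.1250, 0.2500, 0.1250]
t=1: π = [0.1528, 0.1389, 0.2500, 0.2083, 0.2500]
t=2: π = [0.1836, 0.2022, 0.2454, 0.1806, 0.1883]
t=3: π = [0.1860, 0.1778, 0.2359, 0.2040, 0.1962]
t=4: π = [0.1842, 0.1838, 0.2405, 0.1955, 0.1960]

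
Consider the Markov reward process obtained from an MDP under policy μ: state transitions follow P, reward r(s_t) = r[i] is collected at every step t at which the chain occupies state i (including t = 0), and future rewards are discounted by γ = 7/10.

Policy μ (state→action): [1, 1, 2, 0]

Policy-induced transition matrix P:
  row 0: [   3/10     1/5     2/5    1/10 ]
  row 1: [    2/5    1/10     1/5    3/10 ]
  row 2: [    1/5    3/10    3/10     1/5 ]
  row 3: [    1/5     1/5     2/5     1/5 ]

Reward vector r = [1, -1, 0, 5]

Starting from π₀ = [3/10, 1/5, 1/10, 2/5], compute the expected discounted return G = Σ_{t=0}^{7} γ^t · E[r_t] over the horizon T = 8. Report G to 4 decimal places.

t=0: π = [0.3000, 0.2000, 0.1000, 0.4000], E[r] = 2.1000, γ^t·E[r] = 2.100000, running G = 2.100000
t=1: π = [0.2700, 0.1900, 0.3500, 0.1900], E[r] = 1.0300, γ^t·E[r] = 0.721000, running G = 2.821000
t=2: π = [0.2650, 0.2160, 0.3270, 0.1920], E[r] = 1.0090, γ^t·E[r] = 0.494410, running G = 3.315410
t=3: π = [0.2697, 0.2111, 0.3241, 0.1951], E[r] = 1.0341, γ^t·E[r] = 0.354696, running G = 3.670106
t=4: π = [0.2692, 0.2113, 0.3254, 0.1941], E[r] = 1.0286, γ^t·E[r] = 0.246964, running G = 3.917071
t=5: π = [0.2692, 0.2114, 0.3252, 0.1942], E[r] = 1.0288, γ^t·E[r] = 0.172915, running G = 4.089986
t=6: π = [0.2692, 0.2114, 0.3252, 0.1942], E[r] = 1.0289, γ^t·E[r] = 0.121053, running G = 4.211039
t=7: π = [0.2692, 0.2114, 0.3252, 0.1942], E[r] = 1.0289, γ^t·E[r] = 0.084735, running G = 4.295773

G = 4.2958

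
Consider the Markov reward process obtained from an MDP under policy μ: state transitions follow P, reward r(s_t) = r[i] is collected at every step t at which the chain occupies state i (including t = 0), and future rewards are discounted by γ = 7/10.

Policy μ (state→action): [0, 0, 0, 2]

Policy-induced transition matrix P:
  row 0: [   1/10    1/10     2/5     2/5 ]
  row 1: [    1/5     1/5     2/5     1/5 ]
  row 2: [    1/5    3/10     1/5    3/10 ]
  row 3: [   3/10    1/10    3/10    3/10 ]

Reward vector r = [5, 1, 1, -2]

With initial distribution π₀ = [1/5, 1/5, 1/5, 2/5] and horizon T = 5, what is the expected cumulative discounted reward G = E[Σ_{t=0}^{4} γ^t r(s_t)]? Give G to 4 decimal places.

G = 2.2759

t=0: π = [0.2000, 0.2000, 0.2000, 0.4000], E[r] = 0.6000, γ^t·E[r] = 0.600000, running G = 0.600000
t=1: π = [0.2200, 0.1600, 0.3200, 0.3000], E[r] = 0.9800, γ^t·E[r] = 0.686000, running G = 1.286000
t=2: π = [0.2080, 0.1800, 0.3060, 0.3060], E[r] = 0.9140, γ^t·E[r] = 0.447860, running G = 1.733860
t=3: π = [0.2098, 0.1792, 0.3082, 0.3028], E[r] = 0.9308, γ^t·E[r] = 0.319264, running G = 2.053124
t=4: π = [0.2093, 0.1796, 0.3081, 0.3031], E[r] = 0.9280, γ^t·E[r] = 0.222818, running G = 2.275942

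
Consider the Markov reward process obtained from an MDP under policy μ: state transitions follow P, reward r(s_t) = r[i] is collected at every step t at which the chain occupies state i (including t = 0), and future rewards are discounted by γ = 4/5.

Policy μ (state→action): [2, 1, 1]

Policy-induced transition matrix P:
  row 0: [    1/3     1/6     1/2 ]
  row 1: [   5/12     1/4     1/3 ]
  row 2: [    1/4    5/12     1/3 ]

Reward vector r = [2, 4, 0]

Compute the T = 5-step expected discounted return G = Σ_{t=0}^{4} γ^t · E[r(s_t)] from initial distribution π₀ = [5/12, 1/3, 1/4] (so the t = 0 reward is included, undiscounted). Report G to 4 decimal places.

G = 6.3439

t=0: π = [0.4167, 0.3333, 0.2500], E[r] = 2.1667, γ^t·E[r] = 2.166667, running G = 2.166667
t=1: π = [0.3403, 0.2569, 0.4028], E[r] = 1.7083, γ^t·E[r] = 1.366667, running G = 3.533333
t=2: π = [0.3212, 0.2888, 0.3900], E[r] = 1.7975, γ^t·E[r] = 1.150370, running G = 4.683704
t=3: π = [0.3249, 0.2882, 0.3869], E[r] = 1.8028, γ^t·E[r] = 0.923012, running G = 5.606716
t=4: π = [0.3251, 0.2874, 0.3875], E[r] = 1.7998, γ^t·E[r] = 0.737215, running G = 6.343931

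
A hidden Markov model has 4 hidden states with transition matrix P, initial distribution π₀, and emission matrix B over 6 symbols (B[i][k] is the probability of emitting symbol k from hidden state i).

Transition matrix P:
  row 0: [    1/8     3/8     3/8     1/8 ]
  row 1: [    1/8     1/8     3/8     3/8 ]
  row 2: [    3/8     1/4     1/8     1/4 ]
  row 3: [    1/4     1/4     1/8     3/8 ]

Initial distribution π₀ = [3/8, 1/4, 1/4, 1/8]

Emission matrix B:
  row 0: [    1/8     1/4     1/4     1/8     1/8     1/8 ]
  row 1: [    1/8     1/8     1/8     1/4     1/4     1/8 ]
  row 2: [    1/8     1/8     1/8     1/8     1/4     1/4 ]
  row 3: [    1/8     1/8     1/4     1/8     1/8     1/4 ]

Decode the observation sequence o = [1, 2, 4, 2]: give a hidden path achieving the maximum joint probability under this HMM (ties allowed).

t=0: δ = [9.375e-02, 3.125e-02, 3.125e-02, 1.562e-02]  (obs o_0=1)
t=1: δ = [2.930e-03, 4.395e-03, 4.395e-03, 2.930e-03]  ψ = [0, 0, 0, 0]  (obs o_1=2)
t=2: δ = [2.060e-04, 2.747e-04, 4.120e-04, 2.060e-04]  ψ = [2, 0, 1, 1]  (obs o_2=4)
t=3: δ = [3.862e-05, 1.287e-05, 1.287e-05, 2.575e-05]  ψ = [2, 2, 1, 1]  (obs o_3=2)
backtrack: best end state = 0; path = [0, 1, 2, 0]

path = [0, 1, 2, 0]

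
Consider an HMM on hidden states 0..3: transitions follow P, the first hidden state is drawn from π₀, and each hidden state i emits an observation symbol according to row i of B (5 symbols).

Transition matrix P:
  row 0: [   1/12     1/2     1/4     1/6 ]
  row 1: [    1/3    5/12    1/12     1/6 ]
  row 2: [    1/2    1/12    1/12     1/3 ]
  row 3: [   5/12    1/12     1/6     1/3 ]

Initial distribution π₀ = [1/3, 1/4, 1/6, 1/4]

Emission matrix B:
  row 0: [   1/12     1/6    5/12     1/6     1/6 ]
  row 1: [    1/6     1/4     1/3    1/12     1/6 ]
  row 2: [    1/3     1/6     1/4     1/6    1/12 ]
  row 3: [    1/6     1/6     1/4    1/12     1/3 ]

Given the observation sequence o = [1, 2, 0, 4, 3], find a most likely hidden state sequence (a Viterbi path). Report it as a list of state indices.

path = [1, 0, 2, 3, 0]

t=0: δ = [5.556e-02, 6.250e-02, 2.778e-02, 4.167e-02]  (obs o_0=1)
t=1: δ = [8.681e-03, 9.259e-03, 3.472e-03, 3.472e-03]  ψ = [1, 0, 0, 3]  (obs o_1=2)
t=2: δ = [2.572e-04, 7.234e-04, 7.234e-04, 2.572e-04]  ψ = [1, 0, 0, 1]  (obs o_2=0)
t=3: δ = [6.028e-05, 5.023e-05, 5.358e-06, 8.038e-05]  ψ = [2, 1, 0, 2]  (obs o_3=4)
t=4: δ = [5.582e-06, 2.512e-06, 2.512e-06, 2.233e-06]  ψ = [3, 0, 0, 3]  (obs o_4=3)
backtrack: best end state = 0; path = [1, 0, 2, 3, 0]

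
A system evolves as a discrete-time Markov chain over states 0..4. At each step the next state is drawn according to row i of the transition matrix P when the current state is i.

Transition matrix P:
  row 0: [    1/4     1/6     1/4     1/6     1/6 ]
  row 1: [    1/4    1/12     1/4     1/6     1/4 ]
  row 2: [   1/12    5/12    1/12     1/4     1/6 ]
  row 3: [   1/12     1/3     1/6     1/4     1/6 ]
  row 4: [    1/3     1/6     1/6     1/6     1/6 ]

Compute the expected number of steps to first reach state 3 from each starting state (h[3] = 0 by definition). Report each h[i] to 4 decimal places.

First-step conditioning: h[3] = 0; for i ≠ 3, h[i] = 1 + Σ_k P[i][k]·h[k].
  h[0] = 1 + 1/4·h[0] + 1/6·h[1] + 1/4·h[2] + 1/6·h[4]
  h[1] = 1 + 1/4·h[0] + 1/12·h[1] + 1/4·h[2] + 1/4·h[4]
  h[2] = 1 + 1/12·h[0] + 5/12·h[1] + 1/12·h[2] + 1/6·h[4]
  h[4] = 1 + 1/3·h[0] + 1/6·h[1] + 1/6·h[2] + 1/6·h[4]
Solving the 4×4 linear system over states ≠ 3 gives exactly h = [13122/2407, 13128/2407, 12186/2407, 0, 13200/2407] (h[3] = 0 is the target).

h = [5.4516, 5.4541, 5.0627, 0.0000, 5.4840]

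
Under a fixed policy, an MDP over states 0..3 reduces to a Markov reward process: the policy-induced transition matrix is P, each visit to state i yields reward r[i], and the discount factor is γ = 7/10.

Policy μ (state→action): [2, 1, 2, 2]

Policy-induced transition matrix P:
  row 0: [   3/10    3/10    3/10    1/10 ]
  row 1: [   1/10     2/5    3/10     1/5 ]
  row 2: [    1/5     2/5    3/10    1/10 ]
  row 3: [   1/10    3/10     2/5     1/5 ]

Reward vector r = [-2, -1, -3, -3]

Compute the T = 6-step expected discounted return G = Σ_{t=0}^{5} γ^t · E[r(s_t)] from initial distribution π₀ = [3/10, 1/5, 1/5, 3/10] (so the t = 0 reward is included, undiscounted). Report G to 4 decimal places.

G = -6.4019

t=0: π = [0.3000, 0.2000, 0.2000, 0.3000], E[r] = -2.3000, γ^t·E[r] = -2.300000, running G = -2.300000
t=1: π = [0.1800, 0.3400, 0.3300, 0.1500], E[r] = -2.1400, γ^t·E[r] = -1.498000, running G = -3.798000
t=2: π = [0.1690, 0.3670, 0.3150, 0.1490], E[r] = -2.0970, γ^t·E[r] = -1.027530, running G = -4.825530
t=3: π = [0.1653, 0.3682, 0.3149, 0.1516], E[r] = -2.0983, γ^t·E[r] = -0.719717, running G = -5.545247
t=4: π = [0.1646, 0.3683, 0.3152, 0.1520], E[r] = -2.0988, γ^t·E[r] = -0.503929, running G = -6.049176
t=5: π = [0.1644, 0.3683, 0.3152, 0.1520], E[r] = -2.0989, γ^t·E[r] = -0.352759, running G = -6.401935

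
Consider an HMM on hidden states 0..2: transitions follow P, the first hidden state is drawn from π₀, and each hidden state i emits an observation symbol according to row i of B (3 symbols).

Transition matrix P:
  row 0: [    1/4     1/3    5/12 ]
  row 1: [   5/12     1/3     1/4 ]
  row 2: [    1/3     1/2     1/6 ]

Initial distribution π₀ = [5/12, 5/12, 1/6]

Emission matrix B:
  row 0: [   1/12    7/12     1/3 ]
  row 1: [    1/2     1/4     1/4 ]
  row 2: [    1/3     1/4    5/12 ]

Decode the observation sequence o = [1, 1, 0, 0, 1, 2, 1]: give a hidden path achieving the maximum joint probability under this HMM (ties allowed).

t=0: δ = [2.431e-01, 1.042e-01, 4.167e-02]  (obs o_0=1)
t=1: δ = [3.545e-02, 2.025e-02, 2.532e-02]  ψ = [0, 0, 0]  (obs o_1=1)
t=2: δ = [7.385e-04, 6.330e-03, 4.923e-03]  ψ = [0, 2, 0]  (obs o_2=0)
t=3: δ = [2.198e-04, 1.231e-03, 5.275e-04]  ψ = [1, 2, 1]  (obs o_3=0)
t=4: δ = [2.991e-04, 1.026e-04, 7.692e-05]  ψ = [1, 1, 1]  (obs o_4=1)
t=5: δ = [2.493e-05, 2.493e-05, 5.193e-05]  ψ = [0, 0, 0]  (obs o_5=2)
t=6: δ = [1.010e-05, 6.492e-06, 2.597e-06]  ψ = [2, 2, 0]  (obs o_6=1)
backtrack: best end state = 0; path = [0, 0, 2, 1, 0, 2, 0]

path = [0, 0, 2, 1, 0, 2, 0]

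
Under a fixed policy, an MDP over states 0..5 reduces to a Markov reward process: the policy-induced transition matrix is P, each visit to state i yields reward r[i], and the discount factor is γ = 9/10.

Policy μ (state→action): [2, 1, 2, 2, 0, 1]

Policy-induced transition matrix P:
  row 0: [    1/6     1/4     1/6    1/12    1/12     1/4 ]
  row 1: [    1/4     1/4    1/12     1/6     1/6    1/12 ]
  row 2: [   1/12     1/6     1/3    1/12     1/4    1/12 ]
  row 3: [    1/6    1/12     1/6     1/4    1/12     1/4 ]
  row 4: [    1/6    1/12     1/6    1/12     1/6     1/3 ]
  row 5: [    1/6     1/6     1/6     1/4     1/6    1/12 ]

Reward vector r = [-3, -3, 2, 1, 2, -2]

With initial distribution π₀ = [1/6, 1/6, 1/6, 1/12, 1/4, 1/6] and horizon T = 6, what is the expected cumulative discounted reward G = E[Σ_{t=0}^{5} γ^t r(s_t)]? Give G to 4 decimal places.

t=0: π = [0.1667, 0.1667, 0.1667, 0.0833, 0.2500, 0.1667], E[r] = -0.4167, γ^t·E[r] = -0.416667, running G = -0.416667
t=1: π = [0.1667, 0.1667, 0.1806, 0.1389, 0.1597, 0.1875], E[r] = -0.5556, γ^t·E[r] = -0.500000, running G = -0.916667
t=2: π = [0.1655, 0.1696, 0.1829, 0.1516, 0.1563, 0.1742], E[r] = -0.5237, γ^t·E[r] = -0.424219, running G = -1.340885
t=3: π = [0.1656, 0.1689, 0.1830, 0.1518, 0.1555, 0.1753], E[r] = -0.5252, γ^t·E[r] = -0.382887, running G = -1.723772
t=4: π = [0.1655, 0.1689, 0.1831, 0.1519, 0.1555, 0.1751], E[r] = -0.5244, γ^t·E[r] = -0.344076, running G = -2.067848
t=5: π = [0.1655, 0.1689, 0.1831, 0.1519, 0.1555, 0.1751], E[r] = -0.5244, γ^t·E[r] = -0.309630, running G = -2.377478

G = -2.3775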